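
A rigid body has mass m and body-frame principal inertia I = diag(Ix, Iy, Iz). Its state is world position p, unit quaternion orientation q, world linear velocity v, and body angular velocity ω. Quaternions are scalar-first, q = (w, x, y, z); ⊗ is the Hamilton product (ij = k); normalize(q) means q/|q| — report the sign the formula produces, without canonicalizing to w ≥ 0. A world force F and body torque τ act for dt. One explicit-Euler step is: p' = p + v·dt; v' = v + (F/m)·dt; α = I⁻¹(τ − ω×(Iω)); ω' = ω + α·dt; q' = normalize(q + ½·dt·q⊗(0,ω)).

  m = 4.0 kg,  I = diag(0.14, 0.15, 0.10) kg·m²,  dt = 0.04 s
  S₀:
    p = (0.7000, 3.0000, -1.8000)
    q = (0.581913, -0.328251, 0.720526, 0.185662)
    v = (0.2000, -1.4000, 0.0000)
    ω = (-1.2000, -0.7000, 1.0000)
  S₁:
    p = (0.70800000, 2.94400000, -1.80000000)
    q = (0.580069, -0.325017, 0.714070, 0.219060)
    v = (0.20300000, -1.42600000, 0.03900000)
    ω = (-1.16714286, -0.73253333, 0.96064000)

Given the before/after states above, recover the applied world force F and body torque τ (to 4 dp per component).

F = (0.3000, -2.6000, 3.9000)
τ = (0.1500, -0.1700, -0.0900)

Δω = ω₁−ω₀ = (0.03285714, -0.03253333, -0.03936000)
applied torque τ = (0.1500, -0.1700, -0.0900)
Δv = v₁−v₀ = (0.00300000, -0.02600000, 0.03900000)
applied force F = (0.3000, -2.6000, 3.9000)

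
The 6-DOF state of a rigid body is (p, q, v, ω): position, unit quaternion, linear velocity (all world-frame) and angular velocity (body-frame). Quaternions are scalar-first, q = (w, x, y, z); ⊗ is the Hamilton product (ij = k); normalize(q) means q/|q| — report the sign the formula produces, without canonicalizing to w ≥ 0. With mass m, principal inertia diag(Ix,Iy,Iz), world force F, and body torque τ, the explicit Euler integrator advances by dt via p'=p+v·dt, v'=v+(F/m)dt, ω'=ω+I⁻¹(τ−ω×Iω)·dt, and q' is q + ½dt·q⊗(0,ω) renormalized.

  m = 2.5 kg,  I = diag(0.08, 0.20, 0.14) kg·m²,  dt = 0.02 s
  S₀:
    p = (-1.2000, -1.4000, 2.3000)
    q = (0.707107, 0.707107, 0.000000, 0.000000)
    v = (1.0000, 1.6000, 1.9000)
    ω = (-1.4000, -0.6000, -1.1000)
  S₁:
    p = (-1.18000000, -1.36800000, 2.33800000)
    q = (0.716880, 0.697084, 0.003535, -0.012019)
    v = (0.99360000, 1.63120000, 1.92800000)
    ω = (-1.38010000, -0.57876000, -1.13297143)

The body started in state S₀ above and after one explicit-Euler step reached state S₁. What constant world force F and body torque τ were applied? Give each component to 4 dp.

F = (-0.8000, 3.9000, 3.5000)
τ = (0.0400, 0.1200, -0.1300)

velocity change Δv = (-0.00640000, 0.03120000, 0.02800000)
F = m·Δv/dt = (-0.8000, 3.9000, 3.5000)
Δω = ω₁−ω₀ = (0.01990000, 0.02124000, -0.03297143)
applied torque τ = (0.0400, 0.1200, -0.1300)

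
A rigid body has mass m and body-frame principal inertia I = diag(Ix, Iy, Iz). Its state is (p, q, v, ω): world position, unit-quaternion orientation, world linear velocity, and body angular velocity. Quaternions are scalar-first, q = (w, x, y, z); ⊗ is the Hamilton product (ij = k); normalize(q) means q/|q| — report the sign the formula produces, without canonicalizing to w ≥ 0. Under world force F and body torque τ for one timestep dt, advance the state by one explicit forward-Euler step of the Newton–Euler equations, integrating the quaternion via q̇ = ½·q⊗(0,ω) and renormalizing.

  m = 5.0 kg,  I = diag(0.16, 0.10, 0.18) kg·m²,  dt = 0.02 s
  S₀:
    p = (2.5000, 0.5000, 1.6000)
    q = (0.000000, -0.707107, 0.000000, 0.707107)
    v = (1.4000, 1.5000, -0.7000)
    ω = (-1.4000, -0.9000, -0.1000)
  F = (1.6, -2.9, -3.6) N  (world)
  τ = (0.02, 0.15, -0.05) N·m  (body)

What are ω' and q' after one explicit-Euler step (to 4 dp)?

ω' = (-1.3984, -0.8694, -0.0972)
q' = (-0.0092, -0.7006, -0.0106, 0.7134)

gyro term ω×Iω = (0.0072, -0.0028, -0.0756)
(τ − ω×Iω)/I = (0.0800, 1.5280, 0.1422)
ω + α·dt = (-1.3984, -0.8694, -0.0972)
Hamilton product q⊗(0,ω) = (-0.9192391, 0.6363963, -1.0606605, 0.6363963)
q + ½dt·q⊗(0,ω), renormalized = (-0.0092, -0.7006, -0.0106, 0.7134)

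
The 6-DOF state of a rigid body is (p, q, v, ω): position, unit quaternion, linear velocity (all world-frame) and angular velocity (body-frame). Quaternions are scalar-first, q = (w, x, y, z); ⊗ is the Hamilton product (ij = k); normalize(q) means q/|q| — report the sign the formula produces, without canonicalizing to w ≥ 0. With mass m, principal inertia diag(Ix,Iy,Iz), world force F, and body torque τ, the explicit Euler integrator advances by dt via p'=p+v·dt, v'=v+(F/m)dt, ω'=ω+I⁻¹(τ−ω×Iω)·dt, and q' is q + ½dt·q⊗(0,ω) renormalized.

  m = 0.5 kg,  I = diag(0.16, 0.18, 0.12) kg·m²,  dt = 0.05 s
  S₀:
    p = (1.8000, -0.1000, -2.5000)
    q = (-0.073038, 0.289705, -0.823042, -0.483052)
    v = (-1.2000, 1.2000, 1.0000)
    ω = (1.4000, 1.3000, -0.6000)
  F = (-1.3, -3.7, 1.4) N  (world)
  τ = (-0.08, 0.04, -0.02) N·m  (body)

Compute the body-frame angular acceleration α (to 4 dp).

α = (-0.7925, 0.4089, -0.4700)

precession coupling ω×(Iω) = (0.0468, -0.0336, 0.0364)
(τ − ω×Iω)/I = (-0.7925, 0.4089, -0.4700)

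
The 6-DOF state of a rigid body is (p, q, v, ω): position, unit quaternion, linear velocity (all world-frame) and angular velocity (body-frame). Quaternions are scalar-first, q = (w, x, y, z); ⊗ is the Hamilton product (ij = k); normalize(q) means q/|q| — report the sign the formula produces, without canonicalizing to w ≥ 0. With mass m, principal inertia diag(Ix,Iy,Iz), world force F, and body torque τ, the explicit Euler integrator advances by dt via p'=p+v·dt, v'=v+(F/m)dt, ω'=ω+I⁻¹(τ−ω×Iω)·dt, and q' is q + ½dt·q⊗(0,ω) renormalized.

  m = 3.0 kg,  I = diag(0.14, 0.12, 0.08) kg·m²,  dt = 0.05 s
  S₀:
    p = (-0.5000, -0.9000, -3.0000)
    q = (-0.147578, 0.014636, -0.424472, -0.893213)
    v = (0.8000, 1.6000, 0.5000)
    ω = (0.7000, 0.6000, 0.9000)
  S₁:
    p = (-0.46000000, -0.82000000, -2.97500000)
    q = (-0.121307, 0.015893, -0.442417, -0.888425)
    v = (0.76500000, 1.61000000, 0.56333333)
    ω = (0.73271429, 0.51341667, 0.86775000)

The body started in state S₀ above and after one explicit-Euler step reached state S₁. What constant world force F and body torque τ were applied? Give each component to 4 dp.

ω₁ − ω₀ = (0.03271429, -0.08658333, -0.03225000)
I·α + gyro = (0.0700, -0.1700, -0.0600)
Δv = v₁−v₀ = (-0.03500000, 0.01000000, 0.06333333)
F = m·Δv/dt = (-2.1000, 0.6000, 3.8000)

F = (-2.1000, 0.6000, 3.8000)
τ = (0.0700, -0.1700, -0.0600)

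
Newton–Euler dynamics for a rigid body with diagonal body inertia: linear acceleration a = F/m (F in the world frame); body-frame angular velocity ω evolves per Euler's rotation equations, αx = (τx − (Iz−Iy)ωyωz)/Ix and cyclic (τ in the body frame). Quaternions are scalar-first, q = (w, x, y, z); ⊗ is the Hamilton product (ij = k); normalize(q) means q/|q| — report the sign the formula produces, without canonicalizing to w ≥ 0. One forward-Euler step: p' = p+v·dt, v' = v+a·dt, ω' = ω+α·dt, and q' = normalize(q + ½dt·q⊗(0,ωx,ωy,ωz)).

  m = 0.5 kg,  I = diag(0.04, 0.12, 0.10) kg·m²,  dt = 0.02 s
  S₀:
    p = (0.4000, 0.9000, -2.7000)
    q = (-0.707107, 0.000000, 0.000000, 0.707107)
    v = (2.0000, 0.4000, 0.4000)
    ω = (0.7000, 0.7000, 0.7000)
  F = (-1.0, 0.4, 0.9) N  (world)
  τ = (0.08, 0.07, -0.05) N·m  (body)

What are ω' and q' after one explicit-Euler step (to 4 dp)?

α = I⁻¹(τ − ω×Iω) = (2.2450, 0.8283, -0.8920)
ω + α·dt = (0.7449, 0.7166, 0.6822)
2q̇ = q⊗(0,ω) = (-0.4949749, -0.9899498, 0.0000000, -0.4949749)
q + ½dt·q⊗(0,ω), renormalized = (-0.7120, -0.0099, 0.0000, 0.7021)

ω' = (0.7449, 0.7166, 0.6822)
q' = (-0.7120, -0.0099, 0.0000, 0.7021)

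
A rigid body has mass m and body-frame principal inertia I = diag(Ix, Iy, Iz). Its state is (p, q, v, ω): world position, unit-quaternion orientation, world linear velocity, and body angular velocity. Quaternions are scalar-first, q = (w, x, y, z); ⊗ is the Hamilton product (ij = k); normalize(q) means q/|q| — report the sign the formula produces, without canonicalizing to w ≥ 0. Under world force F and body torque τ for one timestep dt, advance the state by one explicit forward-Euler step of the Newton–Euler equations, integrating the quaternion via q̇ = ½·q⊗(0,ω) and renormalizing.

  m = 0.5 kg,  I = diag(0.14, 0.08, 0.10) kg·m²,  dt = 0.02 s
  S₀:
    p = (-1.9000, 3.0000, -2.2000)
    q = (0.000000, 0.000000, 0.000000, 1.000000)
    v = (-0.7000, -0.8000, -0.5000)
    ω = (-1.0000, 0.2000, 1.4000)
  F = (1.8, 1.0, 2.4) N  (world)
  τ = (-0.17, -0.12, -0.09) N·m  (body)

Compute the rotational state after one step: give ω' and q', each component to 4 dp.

precession coupling ω×(Iω) = (0.0056, -0.0560, 0.0120)
α = I⁻¹(τ − ω×Iω) = (-1.2543, -0.8000, -1.0200)
ω' = ω + α·dt = (-1.0251, 0.1840, 1.3796)
q⊗(0,ω) = (-1.4000000, -0.2000000, -1.0000000, 0.0000000)
q' = normalize(q + ½dt·q⊗(0,ω)) = (-0.0140, -0.0020, -0.0100, 0.9999)

ω' = (-1.0251, 0.1840, 1.3796)
q' = (-0.0140, -0.0020, -0.0100, 0.9999)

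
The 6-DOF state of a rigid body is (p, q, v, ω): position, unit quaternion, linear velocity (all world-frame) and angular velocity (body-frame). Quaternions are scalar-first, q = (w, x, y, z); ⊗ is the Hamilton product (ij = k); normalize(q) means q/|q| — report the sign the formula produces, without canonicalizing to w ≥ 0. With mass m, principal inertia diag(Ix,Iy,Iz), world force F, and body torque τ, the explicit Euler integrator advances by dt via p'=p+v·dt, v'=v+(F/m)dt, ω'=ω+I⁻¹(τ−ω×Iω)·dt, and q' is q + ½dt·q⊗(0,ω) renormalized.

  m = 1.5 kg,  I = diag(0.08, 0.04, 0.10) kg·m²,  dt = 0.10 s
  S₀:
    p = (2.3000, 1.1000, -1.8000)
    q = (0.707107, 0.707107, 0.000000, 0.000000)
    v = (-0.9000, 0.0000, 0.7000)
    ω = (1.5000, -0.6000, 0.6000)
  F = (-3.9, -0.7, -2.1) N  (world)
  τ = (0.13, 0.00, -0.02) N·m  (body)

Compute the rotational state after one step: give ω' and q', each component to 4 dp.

α = I⁻¹(τ − ω×Iω) = (1.8950, 0.4500, -0.5600)
ω' = ω + α·dt = (1.6895, -0.5550, 0.5440)
Hamilton product q⊗(0,ω) = (-1.0606605, 1.0606605, -0.8485284, 0.0000000)
q + ½dt·q⊗(0,ω), renormalized = (0.6517, 0.7573, -0.0423, 0.0000)

ω' = (1.6895, -0.5550, 0.5440)
q' = (0.6517, 0.7573, -0.0423, 0.0000)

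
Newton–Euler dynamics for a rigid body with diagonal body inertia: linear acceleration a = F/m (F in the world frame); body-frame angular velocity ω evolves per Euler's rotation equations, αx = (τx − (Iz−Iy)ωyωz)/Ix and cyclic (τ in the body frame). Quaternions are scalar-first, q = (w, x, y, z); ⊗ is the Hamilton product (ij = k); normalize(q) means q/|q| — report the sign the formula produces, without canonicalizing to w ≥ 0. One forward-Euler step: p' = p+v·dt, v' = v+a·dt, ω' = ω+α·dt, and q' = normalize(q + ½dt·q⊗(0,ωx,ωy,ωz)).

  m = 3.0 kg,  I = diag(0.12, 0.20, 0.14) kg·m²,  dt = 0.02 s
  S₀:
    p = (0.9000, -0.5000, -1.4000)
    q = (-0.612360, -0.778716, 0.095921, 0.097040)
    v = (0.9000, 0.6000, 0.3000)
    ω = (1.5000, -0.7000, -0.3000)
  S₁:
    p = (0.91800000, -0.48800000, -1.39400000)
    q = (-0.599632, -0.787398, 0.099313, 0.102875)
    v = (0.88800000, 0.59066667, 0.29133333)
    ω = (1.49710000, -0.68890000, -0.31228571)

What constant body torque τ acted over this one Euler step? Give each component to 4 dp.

τ = (-0.0300, 0.1200, -0.1700)

ω₁ − ω₀ = (-0.00290000, 0.01110000, -0.01228571)
τ = I·(Δω/dt) + ω₀×(Iω₀) = (-0.0300, 0.1200, -0.1700)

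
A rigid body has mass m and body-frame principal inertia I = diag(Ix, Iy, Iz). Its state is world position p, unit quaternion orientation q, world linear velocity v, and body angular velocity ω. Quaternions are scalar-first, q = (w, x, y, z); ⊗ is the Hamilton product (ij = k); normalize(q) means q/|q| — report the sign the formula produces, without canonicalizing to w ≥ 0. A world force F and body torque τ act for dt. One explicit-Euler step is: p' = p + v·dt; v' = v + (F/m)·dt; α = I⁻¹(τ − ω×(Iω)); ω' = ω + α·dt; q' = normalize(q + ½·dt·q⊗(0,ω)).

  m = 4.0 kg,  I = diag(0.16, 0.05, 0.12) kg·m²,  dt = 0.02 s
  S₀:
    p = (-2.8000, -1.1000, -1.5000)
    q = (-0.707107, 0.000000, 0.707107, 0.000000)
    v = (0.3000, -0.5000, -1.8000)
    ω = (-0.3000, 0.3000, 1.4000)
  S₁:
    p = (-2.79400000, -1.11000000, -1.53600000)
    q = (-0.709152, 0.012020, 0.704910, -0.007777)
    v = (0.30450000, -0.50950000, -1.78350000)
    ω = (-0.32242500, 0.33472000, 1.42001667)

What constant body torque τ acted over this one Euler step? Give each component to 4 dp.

ω₁ − ω₀ = (-0.02242500, 0.03472000, 0.02001667)
ω₀×(Iω₀) = (0.0294, -0.0168, 0.0099)
I·α + gyro = (-0.1500, 0.0700, 0.1300)

τ = (-0.1500, 0.0700, 0.1300)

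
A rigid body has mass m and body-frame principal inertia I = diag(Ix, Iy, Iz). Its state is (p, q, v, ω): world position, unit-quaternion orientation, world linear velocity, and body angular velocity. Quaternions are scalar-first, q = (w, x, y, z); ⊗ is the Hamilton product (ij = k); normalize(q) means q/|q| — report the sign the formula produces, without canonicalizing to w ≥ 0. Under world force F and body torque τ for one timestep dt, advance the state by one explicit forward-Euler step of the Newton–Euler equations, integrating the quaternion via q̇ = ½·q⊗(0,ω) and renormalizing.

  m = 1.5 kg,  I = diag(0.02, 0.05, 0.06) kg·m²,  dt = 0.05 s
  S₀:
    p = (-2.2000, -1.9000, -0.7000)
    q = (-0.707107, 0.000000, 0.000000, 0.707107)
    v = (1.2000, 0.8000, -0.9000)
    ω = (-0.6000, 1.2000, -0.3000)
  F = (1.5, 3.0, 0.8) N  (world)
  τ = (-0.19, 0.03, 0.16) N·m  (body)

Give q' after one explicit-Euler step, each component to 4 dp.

q' = (-0.7014, -0.0106, -0.0318, 0.7120)

Hamilton product q⊗(0,ω) = (0.2121321, -0.4242642, -1.2727926, 0.2121321)
q + ½dt·q⊗(0,ω), renormalized = (-0.7014, -0.0106, -0.0318, 0.7120)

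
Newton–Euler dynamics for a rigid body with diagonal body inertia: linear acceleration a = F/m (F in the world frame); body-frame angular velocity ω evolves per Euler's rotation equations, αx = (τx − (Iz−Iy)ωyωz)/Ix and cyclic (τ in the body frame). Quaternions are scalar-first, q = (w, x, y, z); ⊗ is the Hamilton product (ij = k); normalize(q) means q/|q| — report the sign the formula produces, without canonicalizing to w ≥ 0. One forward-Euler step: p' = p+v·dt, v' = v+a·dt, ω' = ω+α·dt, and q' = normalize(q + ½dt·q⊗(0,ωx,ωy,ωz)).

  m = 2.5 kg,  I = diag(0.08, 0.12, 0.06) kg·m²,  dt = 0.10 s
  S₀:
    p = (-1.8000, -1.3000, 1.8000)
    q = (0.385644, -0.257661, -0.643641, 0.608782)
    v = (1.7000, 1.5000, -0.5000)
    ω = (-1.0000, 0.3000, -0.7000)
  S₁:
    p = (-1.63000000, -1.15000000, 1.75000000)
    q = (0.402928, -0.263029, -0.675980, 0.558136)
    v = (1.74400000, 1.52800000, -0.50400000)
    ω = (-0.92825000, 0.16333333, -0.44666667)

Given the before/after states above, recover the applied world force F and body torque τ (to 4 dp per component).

Δv = v₁−v₀ = (0.04400000, 0.02800000, -0.00400000)
F = m·Δv/dt = (1.1000, 0.7000, -0.1000)
Δω = ω₁−ω₀ = (0.07175000, -0.13666667, 0.25333333)
gyro term ω₀×Iω₀ = (0.0126, 0.0140, -0.0120)
I·α + gyro = (0.0700, -0.1500, 0.1400)

F = (1.1000, 0.7000, -0.1000)
τ = (0.0700, -0.1500, 0.1400)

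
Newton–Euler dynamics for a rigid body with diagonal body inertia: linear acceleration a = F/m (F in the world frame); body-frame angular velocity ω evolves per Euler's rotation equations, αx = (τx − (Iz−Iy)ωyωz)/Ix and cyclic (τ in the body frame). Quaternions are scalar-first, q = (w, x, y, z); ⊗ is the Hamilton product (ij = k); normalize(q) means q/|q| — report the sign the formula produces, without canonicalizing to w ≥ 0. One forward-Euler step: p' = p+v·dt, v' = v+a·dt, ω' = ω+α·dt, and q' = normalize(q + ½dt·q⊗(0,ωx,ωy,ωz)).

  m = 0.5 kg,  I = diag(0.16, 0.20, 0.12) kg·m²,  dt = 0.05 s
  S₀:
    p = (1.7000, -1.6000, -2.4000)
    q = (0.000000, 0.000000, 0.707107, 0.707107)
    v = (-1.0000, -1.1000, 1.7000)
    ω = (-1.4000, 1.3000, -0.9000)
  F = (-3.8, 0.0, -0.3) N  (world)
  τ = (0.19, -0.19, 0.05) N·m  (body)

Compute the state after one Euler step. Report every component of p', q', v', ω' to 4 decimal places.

p' = (1.6500, -1.6550, -2.3150)
q' = (-0.0071, -0.0388, 0.6814, 0.7308)
v' = (-1.3800, -1.1000, 1.6700)
ω' = (-1.3699, 1.2399, -0.8488)

gyro term ω×Iω = (0.0936, 0.0504, -0.0728)
(τ − ω×Iω)/I = (0.6025, -1.2020, 1.0233)
new body rate ω' = (-1.3699, 1.2399, -0.8488)
q⊗(0,ω) = (-0.2828428, -1.5556354, -0.9899498, 0.9899498)
q' = normalize(q + ½dt·q⊗(0,ω)) = (-0.0071, -0.0388, 0.6814, 0.7308)
p + v·dt = (1.6500, -1.6550, -2.3150)
new velocity v' = (-1.3800, -1.1000, 1.6700)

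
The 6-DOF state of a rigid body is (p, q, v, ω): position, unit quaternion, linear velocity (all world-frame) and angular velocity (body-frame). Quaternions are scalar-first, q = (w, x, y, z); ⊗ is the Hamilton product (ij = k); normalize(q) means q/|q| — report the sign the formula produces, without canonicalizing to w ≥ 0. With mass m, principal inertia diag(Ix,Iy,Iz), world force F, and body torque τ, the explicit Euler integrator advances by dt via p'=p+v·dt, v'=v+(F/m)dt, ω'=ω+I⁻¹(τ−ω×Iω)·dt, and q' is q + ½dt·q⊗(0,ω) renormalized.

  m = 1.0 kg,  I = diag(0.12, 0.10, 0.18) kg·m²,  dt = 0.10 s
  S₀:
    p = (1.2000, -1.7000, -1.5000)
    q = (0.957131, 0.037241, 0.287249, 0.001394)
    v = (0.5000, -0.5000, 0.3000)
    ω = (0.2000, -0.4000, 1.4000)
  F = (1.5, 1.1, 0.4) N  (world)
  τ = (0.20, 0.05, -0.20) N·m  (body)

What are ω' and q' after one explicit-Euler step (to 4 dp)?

ω' = (0.4040, -0.3332, 1.2880)
q' = (0.9598, 0.0668, 0.2648, 0.0646)

α = I⁻¹(τ − ω×Iω) = (2.0400, 0.6680, -1.1200)
new body rate ω' = (0.4040, -0.3332, 1.2880)
q⊗(0,ω) = (0.1054998, 0.5941324, -0.4347110, 1.2676372)
q' = normalize(q + ½dt·q⊗(0,ω)) = (0.9598, 0.0668, 0.2648, 0.0646)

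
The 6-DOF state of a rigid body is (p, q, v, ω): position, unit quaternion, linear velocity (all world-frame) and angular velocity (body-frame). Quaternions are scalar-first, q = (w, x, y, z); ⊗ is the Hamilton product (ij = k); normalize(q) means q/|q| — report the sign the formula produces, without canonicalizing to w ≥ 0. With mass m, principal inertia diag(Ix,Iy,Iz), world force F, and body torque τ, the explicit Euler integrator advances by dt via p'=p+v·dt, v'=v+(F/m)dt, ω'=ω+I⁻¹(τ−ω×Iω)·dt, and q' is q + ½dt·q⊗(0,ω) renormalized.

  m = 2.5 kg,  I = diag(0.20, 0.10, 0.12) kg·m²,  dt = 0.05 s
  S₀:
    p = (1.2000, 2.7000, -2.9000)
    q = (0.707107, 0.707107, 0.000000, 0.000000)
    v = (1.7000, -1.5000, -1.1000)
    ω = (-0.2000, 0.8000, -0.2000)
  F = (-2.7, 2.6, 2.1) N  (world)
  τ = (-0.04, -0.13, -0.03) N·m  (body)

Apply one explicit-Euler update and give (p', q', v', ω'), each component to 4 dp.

p' = (1.2850, 2.6250, -2.9550)
q' = (0.7105, 0.7034, 0.0177, 0.0106)
v' = (1.6460, -1.4480, -1.0580)
ω' = (-0.2092, 0.7334, -0.2192)

a = (-1.0800, 1.0400, 0.8400)
p' = p + v·dt = (1.2850, 2.6250, -2.9550)
new velocity v' = (1.6460, -1.4480, -1.0580)
precession coupling ω×(Iω) = (-0.0032, 0.0032, 0.0160)
(τ − ω×Iω)/I = (-0.1840, -1.3320, -0.3833)
ω + α·dt = (-0.2092, 0.7334, -0.2192)
2q̇ = q⊗(0,ω) = (0.1414214, -0.1414214, 0.7071070, 0.4242642)
updated quaternion q' = (0.7105, 0.7034, 0.0177, 0.0106)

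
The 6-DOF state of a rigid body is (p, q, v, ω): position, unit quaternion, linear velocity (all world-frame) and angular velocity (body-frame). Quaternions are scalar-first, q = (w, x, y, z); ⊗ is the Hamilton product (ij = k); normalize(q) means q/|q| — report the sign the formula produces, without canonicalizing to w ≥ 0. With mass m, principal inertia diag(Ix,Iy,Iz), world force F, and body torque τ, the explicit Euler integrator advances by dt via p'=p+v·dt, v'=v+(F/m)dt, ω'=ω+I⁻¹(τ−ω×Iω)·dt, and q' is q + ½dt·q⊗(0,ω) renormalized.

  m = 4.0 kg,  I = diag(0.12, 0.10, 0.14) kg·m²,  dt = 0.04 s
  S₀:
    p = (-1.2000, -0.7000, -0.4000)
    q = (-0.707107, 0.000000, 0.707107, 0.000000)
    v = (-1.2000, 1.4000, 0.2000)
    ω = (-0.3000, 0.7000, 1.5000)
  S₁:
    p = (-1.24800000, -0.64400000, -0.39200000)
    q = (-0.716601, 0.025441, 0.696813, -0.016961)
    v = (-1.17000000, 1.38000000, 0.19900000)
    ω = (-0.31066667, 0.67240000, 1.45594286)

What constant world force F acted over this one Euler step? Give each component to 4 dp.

Δv = v₁−v₀ = (0.03000000, -0.02000000, -0.00100000)
applied force F = (3.0000, -2.0000, -0.1000)

F = (3.0000, -2.0000, -0.1000)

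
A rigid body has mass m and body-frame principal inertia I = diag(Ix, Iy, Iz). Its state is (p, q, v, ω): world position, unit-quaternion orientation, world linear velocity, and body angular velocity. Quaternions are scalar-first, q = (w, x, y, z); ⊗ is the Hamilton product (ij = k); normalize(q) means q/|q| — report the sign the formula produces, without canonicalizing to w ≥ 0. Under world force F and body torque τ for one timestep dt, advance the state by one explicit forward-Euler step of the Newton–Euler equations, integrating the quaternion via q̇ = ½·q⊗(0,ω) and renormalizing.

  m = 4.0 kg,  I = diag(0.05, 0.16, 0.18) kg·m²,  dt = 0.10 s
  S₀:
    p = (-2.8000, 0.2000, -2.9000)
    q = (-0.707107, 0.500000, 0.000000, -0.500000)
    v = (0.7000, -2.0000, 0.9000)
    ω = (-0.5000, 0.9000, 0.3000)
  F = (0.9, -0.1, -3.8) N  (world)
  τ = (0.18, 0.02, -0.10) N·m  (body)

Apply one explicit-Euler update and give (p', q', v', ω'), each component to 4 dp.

p + v·dt = (-2.7300, 0.0000, -2.8100)
v' = v + a·dt = (0.7225, -2.0025, 0.8050)
α = I⁻¹(τ − ω×Iω) = (3.4920, 0.0031, -0.2806)
ω' = ω + α·dt = (-0.1508, 0.9003, 0.2719)
q⊗(0,ω) = (0.4000000, 0.8035535, -0.5363963, 0.2378679)
q' = normalize(q + ½dt·q⊗(0,ω)) = (-0.6861, 0.5394, -0.0268, -0.4874)

p' = (-2.7300, 0.0000, -2.8100)
q' = (-0.6861, 0.5394, -0.0268, -0.4874)
v' = (0.7225, -2.0025, 0.8050)
ω' = (-0.1508, 0.9003, 0.2719)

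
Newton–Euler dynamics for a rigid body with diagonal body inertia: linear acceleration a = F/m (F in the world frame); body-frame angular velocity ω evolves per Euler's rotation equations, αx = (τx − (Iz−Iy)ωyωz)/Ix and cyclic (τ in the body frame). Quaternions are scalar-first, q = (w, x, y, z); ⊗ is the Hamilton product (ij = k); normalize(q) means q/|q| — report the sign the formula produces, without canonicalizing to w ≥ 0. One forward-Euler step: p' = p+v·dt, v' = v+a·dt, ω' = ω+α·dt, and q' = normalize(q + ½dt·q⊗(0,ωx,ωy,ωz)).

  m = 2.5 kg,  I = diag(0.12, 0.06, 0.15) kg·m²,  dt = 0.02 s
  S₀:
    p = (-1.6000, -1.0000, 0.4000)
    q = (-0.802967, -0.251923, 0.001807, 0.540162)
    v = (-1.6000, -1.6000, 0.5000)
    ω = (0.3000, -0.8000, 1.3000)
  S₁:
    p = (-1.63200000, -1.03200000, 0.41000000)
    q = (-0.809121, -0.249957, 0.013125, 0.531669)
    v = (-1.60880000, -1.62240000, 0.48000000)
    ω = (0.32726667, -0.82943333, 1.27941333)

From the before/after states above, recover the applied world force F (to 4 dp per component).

F = (-1.1000, -2.8000, -2.5000)

v₁ − v₀ = (-0.00880000, -0.02240000, -0.02000000)
F = m·Δv/dt = (-1.1000, -2.8000, -2.5000)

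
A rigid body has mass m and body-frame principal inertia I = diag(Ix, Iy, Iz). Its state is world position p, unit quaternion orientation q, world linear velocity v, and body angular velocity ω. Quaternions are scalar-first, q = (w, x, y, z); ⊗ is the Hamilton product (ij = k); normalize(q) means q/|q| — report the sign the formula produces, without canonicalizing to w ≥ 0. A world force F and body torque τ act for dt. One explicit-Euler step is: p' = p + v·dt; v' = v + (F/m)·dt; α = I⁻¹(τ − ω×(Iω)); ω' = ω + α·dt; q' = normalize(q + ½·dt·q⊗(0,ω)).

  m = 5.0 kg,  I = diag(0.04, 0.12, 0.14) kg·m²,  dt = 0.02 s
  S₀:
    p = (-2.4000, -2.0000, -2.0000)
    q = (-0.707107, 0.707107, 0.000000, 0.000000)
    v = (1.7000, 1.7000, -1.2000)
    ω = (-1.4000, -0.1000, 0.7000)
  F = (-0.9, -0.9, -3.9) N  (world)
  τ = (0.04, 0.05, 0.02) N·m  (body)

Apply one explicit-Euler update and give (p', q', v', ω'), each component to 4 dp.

p' = (-2.3660, -1.9660, -2.0240)
q' = (-0.6971, 0.7169, -0.0042, -0.0057)
v' = (1.6964, 1.6964, -1.2156)
ω' = (-1.3793, -0.1080, 0.7013)

a = (-0.1800, -0.1800, -0.7800)
p + v·dt = (-2.3660, -1.9660, -2.0240)
new velocity v' = (1.6964, 1.6964, -1.2156)
ω×(Iω) gyroscopic = (-0.0014, 0.0980, 0.0112)
α = I⁻¹(τ − ω×Iω) = (1.0350, -0.4000, 0.0629)
ω + α·dt = (-1.3793, -0.1080, 0.7013)
q⊗(0,ω) = (0.9899498, 0.9899498, -0.4242642, -0.5656856)
updated quaternion q' = (-0.6971, 0.7169, -0.0042, -0.0057)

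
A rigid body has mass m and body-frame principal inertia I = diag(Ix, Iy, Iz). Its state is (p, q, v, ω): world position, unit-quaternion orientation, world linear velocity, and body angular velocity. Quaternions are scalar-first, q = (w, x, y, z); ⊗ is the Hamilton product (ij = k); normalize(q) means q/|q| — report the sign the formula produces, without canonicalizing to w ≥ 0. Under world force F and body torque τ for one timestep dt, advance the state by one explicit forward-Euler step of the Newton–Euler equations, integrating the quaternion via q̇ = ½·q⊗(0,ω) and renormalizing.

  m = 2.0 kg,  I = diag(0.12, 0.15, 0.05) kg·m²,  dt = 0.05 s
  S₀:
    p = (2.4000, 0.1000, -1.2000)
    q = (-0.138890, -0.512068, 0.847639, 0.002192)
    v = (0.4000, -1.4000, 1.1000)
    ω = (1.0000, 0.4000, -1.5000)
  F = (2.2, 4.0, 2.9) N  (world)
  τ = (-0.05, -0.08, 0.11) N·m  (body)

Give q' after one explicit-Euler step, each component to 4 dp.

q' = (-0.1343, -0.5468, 0.8262, -0.0189)

q⊗(0,ω) = (0.1763004, -1.4112253, -0.8214660, -0.8441312)
updated quaternion q' = (-0.1343, -0.5468, 0.8262, -0.0189)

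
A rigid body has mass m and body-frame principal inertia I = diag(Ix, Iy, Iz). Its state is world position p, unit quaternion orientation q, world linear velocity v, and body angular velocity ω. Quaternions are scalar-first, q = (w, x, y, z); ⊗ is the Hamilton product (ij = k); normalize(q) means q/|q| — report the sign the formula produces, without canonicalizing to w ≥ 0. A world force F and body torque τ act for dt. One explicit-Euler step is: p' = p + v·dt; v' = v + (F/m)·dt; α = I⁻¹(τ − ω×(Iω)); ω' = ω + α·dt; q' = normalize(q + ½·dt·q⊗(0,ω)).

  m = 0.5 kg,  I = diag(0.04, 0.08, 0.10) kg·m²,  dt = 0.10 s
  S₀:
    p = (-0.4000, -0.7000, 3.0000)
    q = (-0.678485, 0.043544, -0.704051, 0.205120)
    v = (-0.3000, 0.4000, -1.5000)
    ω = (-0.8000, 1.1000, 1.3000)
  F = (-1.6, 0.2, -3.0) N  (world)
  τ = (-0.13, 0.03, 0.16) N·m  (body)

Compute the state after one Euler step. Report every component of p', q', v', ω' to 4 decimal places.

p' = (-0.4300, -0.6600, 2.8500)
q' = (-0.6485, 0.0136, -0.7491, 0.1347)
v' = (-0.6200, 0.4400, -2.1000)
ω' = (-1.1965, 1.0595, 1.4952)

p + v·dt = (-0.4300, -0.6600, 2.8500)
v' = v + a·dt = (-0.6200, 0.4400, -2.1000)
α = I⁻¹(τ − ω×Iω) = (-3.9650, -0.4050, 1.9520)
ω + α·dt = (-1.1965, 1.0595, 1.4952)
q⊗(0,ω) = (0.5426353, -0.5981103, -0.9670367, -1.3973729)
q + ½dt·q⊗(0,ω), renormalized = (-0.6485, 0.0136, -0.7491, 0.1347)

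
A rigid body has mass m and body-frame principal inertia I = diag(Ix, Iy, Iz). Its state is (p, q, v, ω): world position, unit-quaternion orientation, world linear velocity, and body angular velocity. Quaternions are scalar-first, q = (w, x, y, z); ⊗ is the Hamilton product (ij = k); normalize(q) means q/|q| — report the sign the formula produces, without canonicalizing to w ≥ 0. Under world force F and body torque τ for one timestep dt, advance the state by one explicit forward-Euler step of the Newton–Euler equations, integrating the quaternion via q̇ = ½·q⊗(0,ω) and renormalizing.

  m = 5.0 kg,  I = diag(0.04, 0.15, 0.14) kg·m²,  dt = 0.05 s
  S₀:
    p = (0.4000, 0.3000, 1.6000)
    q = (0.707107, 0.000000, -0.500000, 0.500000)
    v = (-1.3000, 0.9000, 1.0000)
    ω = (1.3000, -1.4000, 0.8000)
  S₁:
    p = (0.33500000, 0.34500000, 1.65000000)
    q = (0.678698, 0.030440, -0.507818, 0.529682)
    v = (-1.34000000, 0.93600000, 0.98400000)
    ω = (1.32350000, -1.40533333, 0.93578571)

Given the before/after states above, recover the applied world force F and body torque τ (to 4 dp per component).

F = (-4.0000, 3.6000, -1.6000)
τ = (0.0300, -0.1200, 0.1800)

Δv = v₁−v₀ = (-0.04000000, 0.03600000, -0.01600000)
F = m·Δv/dt = (-4.0000, 3.6000, -1.6000)
ω₁ − ω₀ = (0.02350000, -0.00533333, 0.13578571)
τ = I·(Δω/dt) + ω₀×(Iω₀) = (0.0300, -0.1200, 0.1800)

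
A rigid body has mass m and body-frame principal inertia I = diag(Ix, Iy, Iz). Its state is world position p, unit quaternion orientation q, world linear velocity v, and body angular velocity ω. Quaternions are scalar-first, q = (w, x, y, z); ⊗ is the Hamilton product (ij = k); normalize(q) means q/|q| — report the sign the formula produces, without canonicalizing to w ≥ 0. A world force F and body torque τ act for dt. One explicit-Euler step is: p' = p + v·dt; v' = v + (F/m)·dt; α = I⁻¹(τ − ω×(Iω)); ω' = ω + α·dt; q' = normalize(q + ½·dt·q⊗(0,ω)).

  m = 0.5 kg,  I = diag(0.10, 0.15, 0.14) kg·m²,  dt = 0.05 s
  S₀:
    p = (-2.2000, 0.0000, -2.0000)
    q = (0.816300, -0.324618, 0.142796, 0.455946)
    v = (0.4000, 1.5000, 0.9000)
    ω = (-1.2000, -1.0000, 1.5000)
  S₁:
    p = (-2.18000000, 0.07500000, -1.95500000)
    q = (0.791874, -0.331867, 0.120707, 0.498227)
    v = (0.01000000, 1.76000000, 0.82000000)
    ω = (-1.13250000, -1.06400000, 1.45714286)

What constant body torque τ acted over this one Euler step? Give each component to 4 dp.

rate change Δω = (0.06750000, -0.06400000, -0.04285714)
ω₀×(Iω₀) = (0.0150, 0.0720, 0.0600)
τ = I·(Δω/dt) + ω₀×(Iω₀) = (0.1500, -0.1200, -0.0600)

τ = (0.1500, -0.1200, -0.0600)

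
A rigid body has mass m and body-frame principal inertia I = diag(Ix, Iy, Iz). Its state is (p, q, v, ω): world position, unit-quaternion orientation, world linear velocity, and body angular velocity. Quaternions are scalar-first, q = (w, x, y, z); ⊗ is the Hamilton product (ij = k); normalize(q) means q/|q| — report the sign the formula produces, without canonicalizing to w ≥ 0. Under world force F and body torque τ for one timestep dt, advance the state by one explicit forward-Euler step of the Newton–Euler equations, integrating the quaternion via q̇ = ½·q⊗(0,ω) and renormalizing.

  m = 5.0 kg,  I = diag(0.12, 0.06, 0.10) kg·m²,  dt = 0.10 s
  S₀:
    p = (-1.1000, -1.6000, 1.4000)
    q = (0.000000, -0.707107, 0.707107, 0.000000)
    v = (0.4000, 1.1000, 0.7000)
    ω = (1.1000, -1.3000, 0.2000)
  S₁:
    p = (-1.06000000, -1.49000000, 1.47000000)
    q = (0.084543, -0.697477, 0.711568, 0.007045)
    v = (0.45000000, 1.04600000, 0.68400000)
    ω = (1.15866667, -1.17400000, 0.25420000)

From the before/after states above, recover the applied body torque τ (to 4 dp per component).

ω₁ − ω₀ = (0.05866667, 0.12600000, 0.05420000)
I·α + gyro = (0.0600, 0.0800, 0.1400)

τ = (0.0600, 0.0800, 0.1400)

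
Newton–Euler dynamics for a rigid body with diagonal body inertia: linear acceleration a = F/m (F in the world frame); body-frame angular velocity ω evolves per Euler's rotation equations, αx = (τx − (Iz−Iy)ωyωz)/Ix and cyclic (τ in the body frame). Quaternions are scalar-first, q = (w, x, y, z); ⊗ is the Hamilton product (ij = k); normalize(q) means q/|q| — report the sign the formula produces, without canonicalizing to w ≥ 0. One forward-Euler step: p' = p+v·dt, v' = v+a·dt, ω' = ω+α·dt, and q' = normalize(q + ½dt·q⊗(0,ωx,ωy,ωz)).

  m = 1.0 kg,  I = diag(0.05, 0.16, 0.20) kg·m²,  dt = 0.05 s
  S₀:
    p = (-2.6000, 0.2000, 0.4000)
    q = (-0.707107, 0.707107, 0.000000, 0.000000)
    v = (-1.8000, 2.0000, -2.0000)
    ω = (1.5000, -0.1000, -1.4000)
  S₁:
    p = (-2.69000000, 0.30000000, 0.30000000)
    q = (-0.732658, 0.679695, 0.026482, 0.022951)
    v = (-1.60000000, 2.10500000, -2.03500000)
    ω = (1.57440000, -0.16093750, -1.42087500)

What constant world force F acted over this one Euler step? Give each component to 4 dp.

velocity change Δv = (0.20000000, 0.10500000, -0.03500000)
applied force F = (4.0000, 2.1000, -0.7000)

F = (4.0000, 2.1000, -0.7000)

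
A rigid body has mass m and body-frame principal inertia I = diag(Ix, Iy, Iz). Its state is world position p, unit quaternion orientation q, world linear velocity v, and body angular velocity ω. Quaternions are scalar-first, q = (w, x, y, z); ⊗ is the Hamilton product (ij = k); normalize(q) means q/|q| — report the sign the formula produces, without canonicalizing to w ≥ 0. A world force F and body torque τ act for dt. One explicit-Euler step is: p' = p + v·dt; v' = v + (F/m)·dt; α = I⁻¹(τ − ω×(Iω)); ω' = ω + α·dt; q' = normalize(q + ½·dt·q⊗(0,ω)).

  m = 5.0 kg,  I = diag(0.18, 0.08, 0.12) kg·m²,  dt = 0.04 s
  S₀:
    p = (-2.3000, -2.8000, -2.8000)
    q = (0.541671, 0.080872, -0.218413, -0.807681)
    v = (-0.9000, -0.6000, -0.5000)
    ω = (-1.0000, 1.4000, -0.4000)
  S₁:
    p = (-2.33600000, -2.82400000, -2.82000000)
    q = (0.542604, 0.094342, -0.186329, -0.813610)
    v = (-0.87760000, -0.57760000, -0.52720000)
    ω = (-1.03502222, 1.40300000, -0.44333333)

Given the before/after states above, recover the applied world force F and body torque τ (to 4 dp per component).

F = (2.8000, 2.8000, -3.4000)
τ = (-0.1800, 0.0300, 0.0100)

ω₁ − ω₀ = (-0.03502222, 0.00300000, -0.04333333)
precession coupling = (-0.0224, 0.0240, 0.1400)
applied torque τ = (-0.1800, 0.0300, 0.0100)
Δv = v₁−v₀ = (0.02240000, 0.02240000, -0.02720000)
F = m·Δv/dt = (2.8000, 2.8000, -3.4000)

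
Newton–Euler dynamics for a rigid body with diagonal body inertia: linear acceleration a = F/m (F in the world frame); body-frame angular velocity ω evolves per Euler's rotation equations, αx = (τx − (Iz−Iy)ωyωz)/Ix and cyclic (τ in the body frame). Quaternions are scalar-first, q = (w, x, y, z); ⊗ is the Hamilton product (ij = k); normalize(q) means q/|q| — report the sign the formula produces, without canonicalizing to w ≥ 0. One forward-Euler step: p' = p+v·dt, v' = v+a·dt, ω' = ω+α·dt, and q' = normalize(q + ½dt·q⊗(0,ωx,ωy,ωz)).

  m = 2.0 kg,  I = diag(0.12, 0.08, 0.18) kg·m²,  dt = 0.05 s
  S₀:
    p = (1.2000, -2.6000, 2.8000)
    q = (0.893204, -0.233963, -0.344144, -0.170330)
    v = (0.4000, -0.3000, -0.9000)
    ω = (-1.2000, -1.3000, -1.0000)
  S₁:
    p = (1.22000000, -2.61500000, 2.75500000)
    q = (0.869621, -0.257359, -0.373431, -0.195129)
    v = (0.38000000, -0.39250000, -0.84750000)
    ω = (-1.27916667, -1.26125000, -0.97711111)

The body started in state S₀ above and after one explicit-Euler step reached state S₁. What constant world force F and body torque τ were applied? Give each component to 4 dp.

v₁ − v₀ = (-0.02000000, -0.09250000, 0.05250000)
F = m·Δv/dt = (-0.8000, -3.7000, 2.1000)
Δω = ω₁−ω₀ = (-0.07916667, 0.03875000, 0.02288889)
gyro term ω₀×Iω₀ = (0.1300, -0.0720, -0.0624)
I·α + gyro = (-0.0600, -0.0100, 0.0200)

F = (-0.8000, -3.7000, 2.1000)
τ = (-0.0600, -0.0100, 0.0200)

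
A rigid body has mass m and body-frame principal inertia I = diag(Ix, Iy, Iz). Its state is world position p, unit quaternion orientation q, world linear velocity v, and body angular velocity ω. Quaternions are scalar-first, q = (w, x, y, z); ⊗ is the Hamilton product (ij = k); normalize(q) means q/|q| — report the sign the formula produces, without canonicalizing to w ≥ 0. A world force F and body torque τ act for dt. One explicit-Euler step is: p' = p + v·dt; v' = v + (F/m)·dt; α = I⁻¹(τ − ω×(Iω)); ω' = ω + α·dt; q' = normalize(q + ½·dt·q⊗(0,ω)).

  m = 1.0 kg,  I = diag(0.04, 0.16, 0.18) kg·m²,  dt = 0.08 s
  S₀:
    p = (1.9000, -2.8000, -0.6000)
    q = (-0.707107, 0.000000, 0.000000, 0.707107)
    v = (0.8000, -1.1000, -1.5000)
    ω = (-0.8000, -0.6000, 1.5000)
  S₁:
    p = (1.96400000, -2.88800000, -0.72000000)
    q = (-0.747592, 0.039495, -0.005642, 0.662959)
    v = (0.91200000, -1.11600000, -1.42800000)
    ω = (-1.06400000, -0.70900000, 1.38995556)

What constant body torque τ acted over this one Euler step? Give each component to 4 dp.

ω₁ − ω₀ = (-0.26400000, -0.10900000, -0.11004444)
ω₀×(Iω₀) = (-0.0180, 0.1680, 0.0576)
I·α + gyro = (-0.1500, -0.0500, -0.1900)

τ = (-0.1500, -0.0500, -0.1900)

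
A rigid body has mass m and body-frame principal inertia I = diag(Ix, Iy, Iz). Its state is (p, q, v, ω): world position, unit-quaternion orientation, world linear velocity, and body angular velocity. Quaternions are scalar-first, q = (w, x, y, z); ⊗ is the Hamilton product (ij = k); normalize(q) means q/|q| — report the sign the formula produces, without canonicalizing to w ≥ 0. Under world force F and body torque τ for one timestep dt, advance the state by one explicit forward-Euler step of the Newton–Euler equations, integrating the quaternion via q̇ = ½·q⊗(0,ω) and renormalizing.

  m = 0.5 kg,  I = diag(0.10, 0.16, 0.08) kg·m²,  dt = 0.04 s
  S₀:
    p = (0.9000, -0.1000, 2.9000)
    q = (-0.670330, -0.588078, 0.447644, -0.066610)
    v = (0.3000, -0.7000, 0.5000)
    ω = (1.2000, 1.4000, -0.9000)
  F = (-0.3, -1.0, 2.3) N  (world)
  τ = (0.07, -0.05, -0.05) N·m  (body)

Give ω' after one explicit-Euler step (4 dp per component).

ω' = (1.1877, 1.3929, -0.9754)

ω×(Iω) gyroscopic = (0.1008, -0.0216, 0.1008)
angular accel α = (-0.3080, -0.1775, -1.8850)
ω' = ω + α·dt = (1.1877, 1.3929, -0.9754)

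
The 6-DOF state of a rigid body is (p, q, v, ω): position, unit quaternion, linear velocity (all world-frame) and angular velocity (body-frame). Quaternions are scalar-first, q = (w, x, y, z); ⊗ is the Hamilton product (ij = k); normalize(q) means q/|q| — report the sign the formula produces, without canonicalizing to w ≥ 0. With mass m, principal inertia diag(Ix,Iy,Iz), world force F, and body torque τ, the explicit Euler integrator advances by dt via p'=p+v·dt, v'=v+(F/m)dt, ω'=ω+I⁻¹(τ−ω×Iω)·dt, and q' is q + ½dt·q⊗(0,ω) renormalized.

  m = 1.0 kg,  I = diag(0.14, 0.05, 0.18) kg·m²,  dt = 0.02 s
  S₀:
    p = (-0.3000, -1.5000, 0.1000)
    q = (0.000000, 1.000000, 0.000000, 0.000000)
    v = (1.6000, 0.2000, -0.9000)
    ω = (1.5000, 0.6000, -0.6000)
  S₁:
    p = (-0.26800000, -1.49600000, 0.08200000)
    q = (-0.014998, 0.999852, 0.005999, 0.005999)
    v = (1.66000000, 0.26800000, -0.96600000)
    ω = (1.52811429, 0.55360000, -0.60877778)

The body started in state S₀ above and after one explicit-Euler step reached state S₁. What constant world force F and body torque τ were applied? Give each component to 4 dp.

F = (3.0000, 3.4000, -3.3000)
τ = (0.1500, -0.0800, -0.1600)

ω₁ − ω₀ = (0.02811429, -0.04640000, -0.00877778)
applied torque τ = (0.1500, -0.0800, -0.1600)
v₁ − v₀ = (0.06000000, 0.06800000, -0.06600000)
applied force F = (3.0000, 3.4000, -3.3000)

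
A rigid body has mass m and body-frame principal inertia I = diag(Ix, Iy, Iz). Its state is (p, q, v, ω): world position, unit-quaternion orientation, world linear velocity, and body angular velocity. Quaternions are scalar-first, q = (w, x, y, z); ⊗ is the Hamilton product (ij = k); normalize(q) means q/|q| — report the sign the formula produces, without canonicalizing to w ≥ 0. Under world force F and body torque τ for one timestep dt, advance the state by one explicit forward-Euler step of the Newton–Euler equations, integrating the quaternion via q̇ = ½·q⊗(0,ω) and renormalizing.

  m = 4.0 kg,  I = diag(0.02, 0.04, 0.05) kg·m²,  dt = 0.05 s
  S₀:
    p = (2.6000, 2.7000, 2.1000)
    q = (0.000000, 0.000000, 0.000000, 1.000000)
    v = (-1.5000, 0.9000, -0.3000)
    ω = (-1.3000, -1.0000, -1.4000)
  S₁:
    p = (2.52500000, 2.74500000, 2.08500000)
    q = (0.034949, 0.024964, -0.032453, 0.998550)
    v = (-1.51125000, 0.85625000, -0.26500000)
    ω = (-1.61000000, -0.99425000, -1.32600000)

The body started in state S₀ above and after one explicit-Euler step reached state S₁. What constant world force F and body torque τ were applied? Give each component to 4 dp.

F = (-0.9000, -3.5000, 2.8000)
τ = (-0.1100, -0.0500, 0.1000)

Δω = ω₁−ω₀ = (-0.31000000, 0.00575000, 0.07400000)
ω₀×(Iω₀) = (0.0140, -0.0546, 0.0260)
τ = I·(Δω/dt) + ω₀×(Iω₀) = (-0.1100, -0.0500, 0.1000)
v₁ − v₀ = (-0.01125000, -0.04375000, 0.03500000)
F = m·Δv/dt = (-0.9000, -3.5000, 2.8000)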